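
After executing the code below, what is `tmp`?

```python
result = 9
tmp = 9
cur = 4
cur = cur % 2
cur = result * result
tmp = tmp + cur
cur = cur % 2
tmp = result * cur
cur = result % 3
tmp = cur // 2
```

cur = 4%2 = 0
cur = 9*9 = 81
tmp = 9+81 = 90
cur = 81%2 = 1
tmp = 9*1 = 9
cur = 9%3 = 0
tmp = 0//2 = 0

0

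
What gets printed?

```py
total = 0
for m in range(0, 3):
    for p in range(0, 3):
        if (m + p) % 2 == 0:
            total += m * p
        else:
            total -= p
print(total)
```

1

m=0,p=0: even sum, total = 0+0 = 0
m=0,p=1: odd sum, total = 0-1 = -1
m=0,p=2: even sum, total = (-1)+0 = -1
m=1,p=0: odd sum, total = (-1)-0 = -1
m=1,p=1: even sum, total = (-1)+1 = 0
m=1,p=2: odd sum, total = 0-2 = -2
m=2,p=0: even sum, total = (-2)+0 = -2
m=2,p=1: odd sum, total = (-2)-1 = -3
m=2,p=2: even sum, total = (-3)+4 = 1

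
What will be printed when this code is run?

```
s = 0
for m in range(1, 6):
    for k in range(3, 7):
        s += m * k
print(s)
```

270

m=1,k=3: s = 0+3 = 3
m=1,k=4: s = 3+4 = 7
m=1,k=5: s = 7+5 = 12
m=1,k=6: s = 12+6 = 18
m=2,k=3: s = 18+6 = 24
m=2,k=4: s = 24+8 = 32
m=2,k=5: s = 32+10 = 42
m=2,k=6: s = 42+12 = 54
m=3,k=3: s = 54+9 = 63
m=3,k=4: s = 63+12 = 75
m=3,k=5: s = 75+15 = 90
m=3,k=6: s = 90+18 = 108
m=4,k=3: s = 108+12 = 120
m=4,k=4: s = 120+16 = 136
m=4,k=5: s = 136+20 = 156
m=4,k=6: s = 156+24 = 180
m=5,k=3: s = 180+15 = 195
m=5,k=4: s = 195+20 = 215
m=5,k=5: s = 215+25 = 240
m=5,k=6: s = 240+30 = 270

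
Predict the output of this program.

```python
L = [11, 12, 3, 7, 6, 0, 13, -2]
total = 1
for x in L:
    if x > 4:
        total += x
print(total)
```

x=11: >4, total = 1+11 = 12
x=12: >4, total = 12+12 = 24
x=3: not >4
x=7: >4, total = 24+7 = 31
x=6: >4, total = 31+6 = 37
x=0: not >4
x=13: >4, total = 37+13 = 50
x=-2: not >4

50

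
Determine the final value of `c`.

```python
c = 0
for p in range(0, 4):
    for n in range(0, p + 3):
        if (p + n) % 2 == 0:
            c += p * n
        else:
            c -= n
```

p=0,n=0: even sum, c = 0+0 = 0
p=0,n=1: odd sum, c = 0-1 = -1
p=0,n=2: even sum, c = (-1)+0 = -1
p=1,n=0: odd sum, c = (-1)-0 = -1
p=1,n=1: even sum, c = (-1)+1 = 0
p=1,n=2: odd sum, c = 0-2 = -2
p=1,n=3: even sum, c = (-2)+3 = 1
p=2,n=0: even sum, c = 1+0 = 1
p=2,n=1: odd sum, c = 1-1 = 0
p=2,n=2: even sum, c = 0+4 = 4
p=2,n=3: odd sum, c = 4-3 = 1
p=2,n=4: even sum, c = 1+8 = 9
p=3,n=0: odd sum, c = 9-0 = 9
p=3,n=1: even sum, c = 9+3 = 12
p=3,n=2: odd sum, c = 12-2 = 10
p=3,n=3: even sum, c = 10+9 = 19
p=3,n=4: odd sum, c = 19-4 = 15
p=3,n=5: even sum, c = 15+15 = 30

30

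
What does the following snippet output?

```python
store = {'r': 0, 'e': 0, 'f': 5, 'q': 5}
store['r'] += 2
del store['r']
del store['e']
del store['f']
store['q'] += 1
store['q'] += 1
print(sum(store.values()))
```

7

store['r'] = 0+2 = 2 → {'r': 2, 'e': 0, 'f': 5, 'q': 5}
del 'r' → {'e': 0, 'f': 5, 'q': 5}
del 'e' → {'f': 5, 'q': 5}
del 'f' → {'q': 5}
store['q'] = 5+1 = 6 → {'q': 6}
store['q'] = 6+1 = 7 → {'q': 7}
sum of values = 7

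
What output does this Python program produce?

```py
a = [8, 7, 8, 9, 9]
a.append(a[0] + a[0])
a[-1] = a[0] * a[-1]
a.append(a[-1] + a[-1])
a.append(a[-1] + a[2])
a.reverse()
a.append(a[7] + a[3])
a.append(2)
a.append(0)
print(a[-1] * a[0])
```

append a[0]+a[0] = 8+8 = 16 → [8, 7, 8, 9, 9, 16]
a[-1] = a[0]*a[-1] = 8*16 = 128 → [8, 7, 8, 9, 9, 128]
append a[-1]+a[-1] = 128+128 = 256 → [8, 7, 8, 9, 9, 128, 256]
append a[-1]+a[2] = 256+8 = 264 → [8, 7, 8, 9, 9, 128, 256, 264]
reverse → [264, 256, 128, 9, 9, 8, 7, 8]
append a[7]+a[3] = 8+9 = 17 → [264, 256, 128, 9, 9, 8, 7, 8, 17]
append 2 → [264, 256, 128, 9, 9, 8, 7, 8, 17, 2]
append 0 → [264, 256, 128, 9, 9, 8, 7, 8, 17, 2, 0]
a[-1]*a[0] = 0*264 = 0

0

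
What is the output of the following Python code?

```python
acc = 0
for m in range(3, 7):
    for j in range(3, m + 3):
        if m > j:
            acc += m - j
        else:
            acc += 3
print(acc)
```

46

m=3,j=3: not 3>3, acc = 0+3 = 3
m=3,j=4: not 3>4, acc = 3+3 = 6
m=3,j=5: not 3>5, acc = 6+3 = 9
m=4,j=3: 4>3, acc = 9+1 = 10
m=4,j=4: not 4>4, acc = 10+3 = 13
m=4,j=5: not 4>5, acc = 13+3 = 16
m=4,j=6: not 4>6, acc = 16+3 = 19
m=5,j=3: 5>3, acc = 19+2 = 21
m=5,j=4: 5>4, acc = 21+1 = 22
m=5,j=5: not 5>5, acc = 22+3 = 25
m=5,j=6: not 5>6, acc = 25+3 = 28
m=5,j=7: not 5>7, acc = 28+3 = 31
m=6,j=3: 6>3, acc = 31+3 = 34
m=6,j=4: 6>4, acc = 34+2 = 36
m=6,j=5: 6>5, acc = 36+1 = 37
m=6,j=6: not 6>6, acc = 37+3 = 40
m=6,j=7: not 6>7, acc = 40+3 = 43
m=6,j=8: not 6>8, acc = 43+3 = 46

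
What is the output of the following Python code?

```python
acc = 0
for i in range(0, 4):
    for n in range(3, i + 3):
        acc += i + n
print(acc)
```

36

i=1,n=3: acc = 0+4 = 4
i=2,n=3: acc = 4+5 = 9
i=2,n=4: acc = 9+6 = 15
i=3,n=3: acc = 15+6 = 21
i=3,n=4: acc = 21+7 = 28
i=3,n=5: acc = 28+8 = 36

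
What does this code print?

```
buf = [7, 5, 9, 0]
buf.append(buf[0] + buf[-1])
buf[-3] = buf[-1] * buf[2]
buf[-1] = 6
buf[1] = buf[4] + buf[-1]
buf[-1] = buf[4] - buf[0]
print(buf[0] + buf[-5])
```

14

append buf[0]+buf[-1] = 7+0 = 7 → [7, 5, 9, 0, 7]
buf[-3] = buf[-1]*buf[2] = 7*9 = 63 → [7, 5, 63, 0, 7]
buf[-1] = 6 → [7, 5, 63, 0, 6]
buf[1] = buf[4]+buf[-1] = 6+6 = 12 → [7, 12, 63, 0, 6]
buf[-1] = buf[4]-buf[0] = 6-7 = -1 → [7, 12, 63, 0, -1]
buf[0]+buf[-5] = 7+7 = 14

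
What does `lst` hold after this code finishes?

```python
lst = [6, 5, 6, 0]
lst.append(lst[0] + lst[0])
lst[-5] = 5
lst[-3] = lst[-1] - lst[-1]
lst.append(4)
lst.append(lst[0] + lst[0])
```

[5, 5, 0, 0, 12, 4, 10]

append lst[0]+lst[0] = 6+6 = 12 → [6, 5, 6, 0, 12]
lst[-5] = 5 → [5, 5, 6, 0, 12]
lst[-3] = lst[-1]-lst[-1] = 12-12 = 0 → [5, 5, 0, 0, 12]
append 4 → [5, 5, 0, 0, 12, 4]
append lst[0]+lst[0] = 5+5 = 10 → [5, 5, 0, 0, 12, 4, 10]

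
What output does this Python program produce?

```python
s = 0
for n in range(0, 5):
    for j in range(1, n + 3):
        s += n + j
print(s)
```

105

n=0,j=1: s = 0+1 = 1
n=0,j=2: s = 1+2 = 3
n=1,j=1: s = 3+2 = 5
n=1,j=2: s = 5+3 = 8
n=1,j=3: s = 8+4 = 12
n=2,j=1: s = 12+3 = 15
n=2,j=2: s = 15+4 = 19
n=2,j=3: s = 19+5 = 24
n=2,j=4: s = 24+6 = 30
n=3,j=1: s = 30+4 = 34
n=3,j=2: s = 34+5 = 39
n=3,j=3: s = 39+6 = 45
n=3,j=4: s = 45+7 = 52
n=3,j=5: s = 52+8 = 60
n=4,j=1: s = 60+5 = 65
n=4,j=2: s = 65+6 = 71
n=4,j=3: s = 71+7 = 78
n=4,j=4: s = 78+8 = 86
n=4,j=5: s = 86+9 = 95
n=4,j=6: s = 95+10 = 105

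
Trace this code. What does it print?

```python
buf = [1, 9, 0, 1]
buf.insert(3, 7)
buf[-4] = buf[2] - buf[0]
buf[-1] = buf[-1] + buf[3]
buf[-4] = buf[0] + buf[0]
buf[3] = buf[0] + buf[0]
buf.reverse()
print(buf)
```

[8, 2, 0, 2, 1]

insert 7 at 3 → [1, 9, 0, 7, 1]
buf[-4] = buf[2]-buf[0] = 0-1 = -1 → [1, -1, 0, 7, 1]
buf[-1] = buf[-1]+buf[3] = 1+7 = 8 → [1, -1, 0, 7, 8]
buf[-4] = buf[0]+buf[0] = 1+1 = 2 → [1, 2, 0, 7, 8]
buf[3] = buf[0]+buf[0] = 1+1 = 2 → [1, 2, 0, 2, 8]
reverse → [8, 2, 0, 2, 1]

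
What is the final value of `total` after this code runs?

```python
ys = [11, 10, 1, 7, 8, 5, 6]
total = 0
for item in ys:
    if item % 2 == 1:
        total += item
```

24

item=11: odd, total = 0+11 = 11
item=10: not odd
item=1: odd, total = 11+1 = 12
item=7: odd, total = 12+7 = 19
item=8: not odd
item=5: odd, total = 19+5 = 24
item=6: not odd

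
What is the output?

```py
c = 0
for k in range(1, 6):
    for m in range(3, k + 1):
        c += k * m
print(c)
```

k=3,m=3: c = 0+9 = 9
k=4,m=3: c = 9+12 = 21
k=4,m=4: c = 21+16 = 37
k=5,m=3: c = 37+15 = 52
k=5,m=4: c = 52+20 = 72
k=5,m=5: c = 72+25 = 97

97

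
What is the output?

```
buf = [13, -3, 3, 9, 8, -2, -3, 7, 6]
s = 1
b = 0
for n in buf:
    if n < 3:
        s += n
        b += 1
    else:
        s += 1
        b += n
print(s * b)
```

-49

n=13: not <3, s = 1+1 = 2; b=13
n=-3: <3, s = 2+(-3) = -1; b=14
n=3: not <3, s = (-1)+1 = 0; b=17
n=9: not <3, s = 0+1 = 1; b=26
n=8: not <3, s = 1+1 = 2; b=34
n=-2: <3, s = 2+(-2) = 0; b=35
n=-3: <3, s = 0+(-3) = -3; b=36
n=7: not <3, s = (-3)+1 = -2; b=43
n=6: not <3, s = (-2)+1 = -1; b=49
s*b = (-1)*49 = -49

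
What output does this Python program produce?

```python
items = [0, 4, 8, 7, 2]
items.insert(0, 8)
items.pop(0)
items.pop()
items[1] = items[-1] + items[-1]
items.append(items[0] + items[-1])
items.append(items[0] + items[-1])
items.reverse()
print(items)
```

insert 8 at 0 → [8, 0, 4, 8, 7, 2]
pop(0) removes 8 → [0, 4, 8, 7, 2]
pop() removes 2 → [0, 4, 8, 7]
items[1] = items[-1]+items[-1] = 7+7 = 14 → [0, 14, 8, 7]
append items[0]+items[-1] = 0+7 = 7 → [0, 14, 8, 7, 7]
append items[0]+items[-1] = 0+7 = 7 → [0, 14, 8, 7, 7, 7]
reverse → [7, 7, 7, 8, 14, 0]

[7, 7, 7, 8, 14, 0]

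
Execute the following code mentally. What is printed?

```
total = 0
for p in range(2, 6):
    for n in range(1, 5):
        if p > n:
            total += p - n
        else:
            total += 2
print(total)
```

p=2,n=1: 2>1, total = 0+1 = 1
p=2,n=2: not 2>2, total = 1+2 = 3
p=2,n=3: not 2>3, total = 3+2 = 5
p=2,n=4: not 2>4, total = 5+2 = 7
p=3,n=1: 3>1, total = 7+2 = 9
p=3,n=2: 3>2, total = 9+1 = 10
p=3,n=3: not 3>3, total = 10+2 = 12
p=3,n=4: not 3>4, total = 12+2 = 14
p=4,n=1: 4>1, total = 14+3 = 17
p=4,n=2: 4>2, total = 17+2 = 19
p=4,n=3: 4>3, total = 19+1 = 20
p=4,n=4: not 4>4, total = 20+2 = 22
p=5,n=1: 5>1, total = 22+4 = 26
p=5,n=2: 5>2, total = 26+3 = 29
p=5,n=3: 5>3, total = 29+2 = 31
p=5,n=4: 5>4, total = 31+1 = 32

32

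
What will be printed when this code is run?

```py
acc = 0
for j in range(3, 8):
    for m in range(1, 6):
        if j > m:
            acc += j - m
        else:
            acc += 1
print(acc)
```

60

j=3,m=1: 3>1, acc = 0+2 = 2
j=3,m=2: 3>2, acc = 2+1 = 3
j=3,m=3: not 3>3, acc = 3+1 = 4
j=3,m=4: not 3>4, acc = 4+1 = 5
j=3,m=5: not 3>5, acc = 5+1 = 6
j=4,m=1: 4>1, acc = 6+3 = 9
j=4,m=2: 4>2, acc = 9+2 = 11
j=4,m=3: 4>3, acc = 11+1 = 12
j=4,m=4: not 4>4, acc = 12+1 = 13
j=4,m=5: not 4>5, acc = 13+1 = 14
j=5,m=1: 5>1, acc = 14+4 = 18
j=5,m=2: 5>2, acc = 18+3 = 21
j=5,m=3: 5>3, acc = 21+2 = 23
j=5,m=4: 5>4, acc = 23+1 = 24
j=5,m=5: not 5>5, acc = 24+1 = 25
j=6,m=1: 6>1, acc = 25+5 = 30
j=6,m=2: 6>2, acc = 30+4 = 34
j=6,m=3: 6>3, acc = 34+3 = 37
j=6,m=4: 6>4, acc = 37+2 = 39
j=6,m=5: 6>5, acc = 39+1 = 40
j=7,m=1: 7>1, acc = 40+6 = 46
j=7,m=2: 7>2, acc = 46+5 = 51
j=7,m=3: 7>3, acc = 51+4 = 55
j=7,m=4: 7>4, acc = 55+3 = 58
j=7,m=5: 7>5, acc = 58+2 = 60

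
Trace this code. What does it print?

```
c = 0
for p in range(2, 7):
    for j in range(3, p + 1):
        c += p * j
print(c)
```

p=3,j=3: c = 0+9 = 9
p=4,j=3: c = 9+12 = 21
p=4,j=4: c = 21+16 = 37
p=5,j=3: c = 37+15 = 52
p=5,j=4: c = 52+20 = 72
p=5,j=5: c = 72+25 = 97
p=6,j=3: c = 97+18 = 115
p=6,j=4: c = 115+24 = 139
p=6,j=5: c = 139+30 = 169
p=6,j=6: c = 169+36 = 205

205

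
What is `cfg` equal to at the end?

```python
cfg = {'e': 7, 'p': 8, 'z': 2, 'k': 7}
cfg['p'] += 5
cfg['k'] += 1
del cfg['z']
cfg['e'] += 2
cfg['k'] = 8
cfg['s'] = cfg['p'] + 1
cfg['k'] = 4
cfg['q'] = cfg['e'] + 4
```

cfg['p'] = 8+5 = 13 → {'e': 7, 'p': 13, 'z': 2, 'k': 7}
cfg['k'] = 7+1 = 8 → {'e': 7, 'p': 13, 'z': 2, 'k': 8}
del 'z' → {'e': 7, 'p': 13, 'k': 8}
cfg['e'] = 7+2 = 9 → {'e': 9, 'p': 13, 'k': 8}
cfg['k'] = 8 → {'e': 9, 'p': 13, 'k': 8}
cfg['s'] = cfg['p']+1 = 14 → {'e': 9, 'p': 13, 'k': 8, 's': 14}
cfg['k'] = 4 → {'e': 9, 'p': 13, 'k': 4, 's': 14}
cfg['q'] = cfg['e']+4 = 13 → {'e': 9, 'p': 13, 'k': 4, 's': 14, 'q': 13}

{'e': 9, 'p': 13, 'k': 4, 's': 14, 'q': 13}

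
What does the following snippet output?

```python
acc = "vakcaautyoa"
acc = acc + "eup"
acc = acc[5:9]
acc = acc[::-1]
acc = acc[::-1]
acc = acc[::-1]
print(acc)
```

+ 'eup' → 'vakcaautyoaeup'
slice [5:9] → 'auty'
reverse → 'ytua'
reverse → 'auty'
reverse → 'ytua'

ytua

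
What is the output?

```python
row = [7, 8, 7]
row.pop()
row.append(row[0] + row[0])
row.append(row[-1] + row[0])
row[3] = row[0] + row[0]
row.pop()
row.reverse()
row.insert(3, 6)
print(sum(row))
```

pop() removes 7 → [7, 8]
append row[0]+row[0] = 7+7 = 14 → [7, 8, 14]
append row[-1]+row[0] = 14+7 = 21 → [7, 8, 14, 21]
row[3] = row[0]+row[0] = 7+7 = 14 → [7, 8, 14, 14]
pop() removes 14 → [7, 8, 14]
reverse → [14, 8, 7]
insert 6 at 3 → [14, 8, 7, 6]
sum = 35

35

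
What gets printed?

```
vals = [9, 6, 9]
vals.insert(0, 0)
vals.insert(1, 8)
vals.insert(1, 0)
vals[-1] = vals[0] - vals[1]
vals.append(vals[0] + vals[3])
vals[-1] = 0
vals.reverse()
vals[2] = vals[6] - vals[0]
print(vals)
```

insert 0 at 0 → [0, 9, 6, 9]
insert 8 at 1 → [0, 8, 9, 6, 9]
insert 0 at 1 → [0, 0, 8, 9, 6, 9]
vals[-1] = vals[0]-vals[1] = 0-0 = 0 → [0, 0, 8, 9, 6, 0]
append vals[0]+vals[3] = 0+9 = 9 → [0, 0, 8, 9, 6, 0, 9]
vals[-1] = 0 → [0, 0, 8, 9, 6, 0, 0]
reverse → [0, 0, 6, 9, 8, 0, 0]
vals[2] = vals[6]-vals[0] = 0-0 = 0 → [0, 0, 0, 9, 8, 0, 0]

[0, 0, 0, 9, 8, 0, 0]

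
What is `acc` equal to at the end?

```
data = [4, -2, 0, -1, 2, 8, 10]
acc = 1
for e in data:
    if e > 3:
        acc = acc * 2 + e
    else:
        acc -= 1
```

e=4: >3, acc = 1*2+4 = 6
e=-2: not >3, acc = 6-1 = 5
e=0: not >3, acc = 5-1 = 4
e=-1: not >3, acc = 4-1 = 3
e=2: not >3, acc = 3-1 = 2
e=8: >3, acc = 2*2+8 = 12
e=10: >3, acc = 12*2+10 = 34

34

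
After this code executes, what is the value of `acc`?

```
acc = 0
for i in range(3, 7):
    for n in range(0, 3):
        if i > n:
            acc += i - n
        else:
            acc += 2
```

42

i=3,n=0: 3>0, acc = 0+3 = 3
i=3,n=1: 3>1, acc = 3+2 = 5
i=3,n=2: 3>2, acc = 5+1 = 6
i=4,n=0: 4>0, acc = 6+4 = 10
i=4,n=1: 4>1, acc = 10+3 = 13
i=4,n=2: 4>2, acc = 13+2 = 15
i=5,n=0: 5>0, acc = 15+5 = 20
i=5,n=1: 5>1, acc = 20+4 = 24
i=5,n=2: 5>2, acc = 24+3 = 27
i=6,n=0: 6>0, acc = 27+6 = 33
i=6,n=1: 6>1, acc = 33+5 = 38
i=6,n=2: 6>2, acc = 38+4 = 42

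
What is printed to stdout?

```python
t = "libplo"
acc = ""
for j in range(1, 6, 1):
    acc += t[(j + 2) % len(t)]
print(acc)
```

j=1: add t[3]='p' → 'p'
j=2: add t[4]='l' → 'pl'
j=3: add t[5]='o' → 'plo'
j=4: add t[0]='l' → 'plol'
j=5: add t[1]='i' → 'ploli'

ploli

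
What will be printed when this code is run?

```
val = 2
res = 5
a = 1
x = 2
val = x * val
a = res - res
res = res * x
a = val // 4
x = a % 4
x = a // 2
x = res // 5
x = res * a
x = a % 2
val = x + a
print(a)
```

val = 2*2 = 4
a = 5-5 = 0
res = 5*2 = 10
a = 4//4 = 1
x = 1%4 = 1
x = 1//2 = 0
x = 10//5 = 2
x = 10*1 = 10
x = 1%2 = 1
val = 1+1 = 2

1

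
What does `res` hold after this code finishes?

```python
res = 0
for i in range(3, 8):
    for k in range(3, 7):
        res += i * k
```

450

i=3,k=3: res = 0+9 = 9
i=3,k=4: res = 9+12 = 21
i=3,k=5: res = 21+15 = 36
i=3,k=6: res = 36+18 = 54
i=4,k=3: res = 54+12 = 66
i=4,k=4: res = 66+16 = 82
i=4,k=5: res = 82+20 = 102
i=4,k=6: res = 102+24 = 126
i=5,k=3: res = 126+15 = 141
i=5,k=4: res = 141+20 = 161
i=5,k=5: res = 161+25 = 186
i=5,k=6: res = 186+30 = 216
i=6,k=3: res = 216+18 = 234
i=6,k=4: res = 234+24 = 258
i=6,k=5: res = 258+30 = 288
i=6,k=6: res = 288+36 = 324
i=7,k=3: res = 324+21 = 345
i=7,k=4: res = 345+28 = 373
i=7,k=5: res = 373+35 = 408
i=7,k=6: res = 408+42 = 450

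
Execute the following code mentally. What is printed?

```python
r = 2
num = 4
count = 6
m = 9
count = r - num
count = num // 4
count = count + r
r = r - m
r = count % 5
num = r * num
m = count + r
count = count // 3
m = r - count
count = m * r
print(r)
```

3

count = 2-4 = -2
count = 4//4 = 1
count = 1+2 = 3
r = 2-9 = -7
r = 3%5 = 3
num = 3*4 = 12
m = 3+3 = 6
count = 3//3 = 1
m = 3-1 = 2
count = 2*3 = 6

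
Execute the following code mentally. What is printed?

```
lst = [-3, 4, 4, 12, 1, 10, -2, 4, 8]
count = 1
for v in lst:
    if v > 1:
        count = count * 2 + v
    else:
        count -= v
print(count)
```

600

v=-3: not >1, count = 1-(-3) = 4
v=4: >1, count = 4*2+4 = 12
v=4: >1, count = 12*2+4 = 28
v=12: >1, count = 28*2+12 = 68
v=1: not >1, count = 68-1 = 67
v=10: >1, count = 67*2+10 = 144
v=-2: not >1, count = 144-(-2) = 146
v=4: >1, count = 146*2+4 = 296
v=8: >1, count = 296*2+8 = 600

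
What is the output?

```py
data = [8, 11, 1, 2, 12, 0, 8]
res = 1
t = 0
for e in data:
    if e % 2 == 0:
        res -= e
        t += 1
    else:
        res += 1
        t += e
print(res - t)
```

-44

e=8: even, res = 1-8 = -7; t=1
e=11: not even, res = (-7)+1 = -6; t=12
e=1: not even, res = (-6)+1 = -5; t=13
e=2: even, res = (-5)-2 = -7; t=14
e=12: even, res = (-7)-12 = -19; t=15
e=0: even, res = (-19)-0 = -19; t=16
e=8: even, res = (-19)-8 = -27; t=17
res-t = (-27)-17 = -44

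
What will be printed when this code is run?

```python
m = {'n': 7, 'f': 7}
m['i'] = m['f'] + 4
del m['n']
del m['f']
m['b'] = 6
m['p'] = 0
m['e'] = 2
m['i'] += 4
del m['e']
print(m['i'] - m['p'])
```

m['i'] = m['f']+4 = 11 → {'n': 7, 'f': 7, 'i': 11}
del 'n' → {'f': 7, 'i': 11}
del 'f' → {'i': 11}
m['b'] = 6 → {'i': 11, 'b': 6}
m['p'] = 0 → {'i': 11, 'b': 6, 'p': 0}
m['e'] = 2 → {'i': 11, 'b': 6, 'p': 0, 'e': 2}
m['i'] = 11+4 = 15 → {'i': 15, 'b': 6, 'p': 0, 'e': 2}
del 'e' → {'i': 15, 'b': 6, 'p': 0}
m['i']-m['p'] = 15-0 = 15

15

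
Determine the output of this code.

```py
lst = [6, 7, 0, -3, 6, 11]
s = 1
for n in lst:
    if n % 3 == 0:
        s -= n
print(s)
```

-8

n=6: %3==0, s = 1-6 = -5
n=7: not %3==0
n=0: %3==0, s = (-5)-0 = -5
n=-3: %3==0, s = (-5)-(-3) = -2
n=6: %3==0, s = (-2)-6 = -8
n=11: not %3==0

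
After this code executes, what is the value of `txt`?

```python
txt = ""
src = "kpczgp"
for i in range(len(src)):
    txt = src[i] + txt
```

'pgzcpk'

i=0: prepend 'k' → 'k'
i=1: prepend 'p' → 'pk'
i=2: prepend 'c' → 'cpk'
i=3: prepend 'z' → 'zcpk'
i=4: prepend 'g' → 'gzcpk'
i=5: prepend 'p' → 'pgzcpk'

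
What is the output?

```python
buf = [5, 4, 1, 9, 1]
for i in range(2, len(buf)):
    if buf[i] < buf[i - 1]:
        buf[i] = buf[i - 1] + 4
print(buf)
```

i=2: 1<4, buf[2] = 4+4 = 8 → [5, 4, 8, 9, 1]
i=3: 9>=8, unchanged → [5, 4, 8, 9, 1]
i=4: 1<9, buf[4] = 9+4 = 13 → [5, 4, 8, 9, 13]

[5, 4, 8, 9, 13]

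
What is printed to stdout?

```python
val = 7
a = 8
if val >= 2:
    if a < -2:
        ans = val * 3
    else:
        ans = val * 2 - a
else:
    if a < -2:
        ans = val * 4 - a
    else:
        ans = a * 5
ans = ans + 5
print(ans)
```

val=7, a=8
val >= 2 is True; a < -2 is False
→ ans = val * 2 - a = 6
ans = 6+5 = 11

11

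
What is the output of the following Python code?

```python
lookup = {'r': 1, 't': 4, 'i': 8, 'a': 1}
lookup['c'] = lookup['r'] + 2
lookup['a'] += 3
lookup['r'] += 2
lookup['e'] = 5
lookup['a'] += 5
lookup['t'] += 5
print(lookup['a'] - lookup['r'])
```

6

lookup['c'] = lookup['r']+2 = 3 → {'r': 1, 't': 4, 'i': 8, 'a': 1, 'c': 3}
lookup['a'] = 1+3 = 4 → {'r': 1, 't': 4, 'i': 8, 'a': 4, 'c': 3}
lookup['r'] = 1+2 = 3 → {'r': 3, 't': 4, 'i': 8, 'a': 4, 'c': 3}
lookup['e'] = 5 → {'r': 3, 't': 4, 'i': 8, 'a': 4, 'c': 3, 'e': 5}
lookup['a'] = 4+5 = 9 → {'r': 3, 't': 4, 'i': 8, 'a': 9, 'c': 3, 'e': 5}
lookup['t'] = 4+5 = 9 → {'r': 3, 't': 9, 'i': 8, 'a': 9, 'c': 3, 'e': 5}
lookup['a']-lookup['r'] = 9-3 = 6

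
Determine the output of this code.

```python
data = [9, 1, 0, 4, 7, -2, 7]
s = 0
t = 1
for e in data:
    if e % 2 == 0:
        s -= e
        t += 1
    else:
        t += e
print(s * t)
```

e=9: not even; t=10
e=1: not even; t=11
e=0: even, s = 0-0 = 0; t=12
e=4: even, s = 0-4 = -4; t=13
e=7: not even; t=20
e=-2: even, s = (-4)-(-2) = -2; t=21
e=7: not even; t=28
s*t = (-2)*28 = -56

-56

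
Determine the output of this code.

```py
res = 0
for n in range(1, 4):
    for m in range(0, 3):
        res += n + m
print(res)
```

27

n=1,m=0: res = 0+1 = 1
n=1,m=1: res = 1+2 = 3
n=1,m=2: res = 3+3 = 6
n=2,m=0: res = 6+2 = 8
n=2,m=1: res = 8+3 = 11
n=2,m=2: res = 11+4 = 15
n=3,m=0: res = 15+3 = 18
n=3,m=1: res = 18+4 = 22
n=3,m=2: res = 22+5 = 27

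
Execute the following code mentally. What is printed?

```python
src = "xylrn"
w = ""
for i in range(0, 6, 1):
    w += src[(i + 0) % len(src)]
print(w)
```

i=0: add src[0]='x' → 'x'
i=1: add src[1]='y' → 'xy'
i=2: add src[2]='l' → 'xyl'
i=3: add src[3]='r' → 'xylr'
i=4: add src[4]='n' → 'xylrn'
i=5: add src[0]='x' → 'xylrnx'

xylrnx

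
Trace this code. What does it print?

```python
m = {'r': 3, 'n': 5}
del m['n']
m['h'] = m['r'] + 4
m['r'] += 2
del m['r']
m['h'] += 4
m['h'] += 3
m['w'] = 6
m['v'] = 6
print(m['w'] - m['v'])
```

del 'n' → {'r': 3}
m['h'] = m['r']+4 = 7 → {'r': 3, 'h': 7}
m['r'] = 3+2 = 5 → {'r': 5, 'h': 7}
del 'r' → {'h': 7}
m['h'] = 7+4 = 11 → {'h': 11}
m['h'] = 11+3 = 14 → {'h': 14}
m['w'] = 6 → {'h': 14, 'w': 6}
m['v'] = 6 → {'h': 14, 'w': 6, 'v': 6}
m['w']-m['v'] = 6-6 = 0

0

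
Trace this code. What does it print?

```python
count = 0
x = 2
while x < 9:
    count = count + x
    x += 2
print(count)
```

x=2: count = 0+2 = 2
x=4: count = 2+4 = 6
x=6: count = 6+6 = 12
x=8: count = 12+8 = 20

20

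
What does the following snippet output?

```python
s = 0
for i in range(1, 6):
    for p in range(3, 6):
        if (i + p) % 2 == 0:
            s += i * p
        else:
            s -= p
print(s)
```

68

i=1,p=3: even sum, s = 0+3 = 3
i=1,p=4: odd sum, s = 3-4 = -1
i=1,p=5: even sum, s = (-1)+5 = 4
i=2,p=3: odd sum, s = 4-3 = 1
i=2,p=4: even sum, s = 1+8 = 9
i=2,p=5: odd sum, s = 9-5 = 4
i=3,p=3: even sum, s = 4+9 = 13
i=3,p=4: odd sum, s = 13-4 = 9
i=3,p=5: even sum, s = 9+15 = 24
i=4,p=3: odd sum, s = 24-3 = 21
i=4,p=4: even sum, s = 21+16 = 37
i=4,p=5: odd sum, s = 37-5 = 32
i=5,p=3: even sum, s = 32+15 = 47
i=5,p=4: odd sum, s = 47-4 = 43
i=5,p=5: even sum, s = 43+25 = 68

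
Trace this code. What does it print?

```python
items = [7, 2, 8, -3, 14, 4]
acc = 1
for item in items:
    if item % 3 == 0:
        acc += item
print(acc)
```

-2

item=7: not %3==0
item=2: not %3==0
item=8: not %3==0
item=-3: %3==0, acc = 1+(-3) = -2
item=14: not %3==0
item=4: not %3==0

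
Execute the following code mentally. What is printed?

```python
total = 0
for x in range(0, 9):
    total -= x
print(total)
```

x=0: total = 0-0 = 0
x=1: total = 0-1 = -1
x=2: total = (-1)-2 = -3
x=3: total = (-3)-3 = -6
x=4: total = (-6)-4 = -10
x=5: total = (-10)-5 = -15
x=6: total = (-15)-6 = -21
x=7: total = (-21)-7 = -28
x=8: total = (-28)-8 = -36

-36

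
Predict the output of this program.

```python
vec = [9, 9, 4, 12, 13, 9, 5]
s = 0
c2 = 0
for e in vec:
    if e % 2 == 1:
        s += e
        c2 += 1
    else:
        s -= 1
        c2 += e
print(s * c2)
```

903

e=9: odd, s = 0+9 = 9; c2=1
e=9: odd, s = 9+9 = 18; c2=2
e=4: not odd, s = 18-1 = 17; c2=6
e=12: not odd, s = 17-1 = 16; c2=18
e=13: odd, s = 16+13 = 29; c2=19
e=9: odd, s = 29+9 = 38; c2=20
e=5: odd, s = 38+5 = 43; c2=21
s*c2 = 43*21 = 903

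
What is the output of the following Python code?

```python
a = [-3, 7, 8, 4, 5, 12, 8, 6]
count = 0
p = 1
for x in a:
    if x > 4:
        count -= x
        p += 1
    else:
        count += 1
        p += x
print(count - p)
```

x=-3: not >4, count = 0+1 = 1; p=-2
x=7: >4, count = 1-7 = -6; p=-1
x=8: >4, count = (-6)-8 = -14; p=0
x=4: not >4, count = (-14)+1 = -13; p=4
x=5: >4, count = (-13)-5 = -18; p=5
x=12: >4, count = (-18)-12 = -30; p=6
x=8: >4, count = (-30)-8 = -38; p=7
x=6: >4, count = (-38)-6 = -44; p=8
count-p = (-44)-8 = -52

-52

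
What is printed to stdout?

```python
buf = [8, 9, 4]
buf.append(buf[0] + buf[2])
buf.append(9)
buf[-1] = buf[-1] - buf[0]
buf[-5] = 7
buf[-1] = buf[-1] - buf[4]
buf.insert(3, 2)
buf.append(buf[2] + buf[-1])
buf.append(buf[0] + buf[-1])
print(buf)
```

[7, 9, 4, 2, 12, 0, 4, 11]

append buf[0]+buf[2] = 8+4 = 12 → [8, 9, 4, 12]
append 9 → [8, 9, 4, 12, 9]
buf[-1] = buf[-1]-buf[0] = 9-8 = 1 → [8, 9, 4, 12, 1]
buf[-5] = 7 → [7, 9, 4, 12, 1]
buf[-1] = buf[-1]-buf[4] = 1-1 = 0 → [7, 9, 4, 12, 0]
insert 2 at 3 → [7, 9, 4, 2, 12, 0]
append buf[2]+buf[-1] = 4+0 = 4 → [7, 9, 4, 2, 12, 0, 4]
append buf[0]+buf[-1] = 7+4 = 11 → [7, 9, 4, 2, 12, 0, 4, 11]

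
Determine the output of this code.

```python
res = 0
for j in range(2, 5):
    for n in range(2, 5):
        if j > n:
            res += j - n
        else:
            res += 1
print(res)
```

10

j=2,n=2: not 2>2, res = 0+1 = 1
j=2,n=3: not 2>3, res = 1+1 = 2
j=2,n=4: not 2>4, res = 2+1 = 3
j=3,n=2: 3>2, res = 3+1 = 4
j=3,n=3: not 3>3, res = 4+1 = 5
j=3,n=4: not 3>4, res = 5+1 = 6
j=4,n=2: 4>2, res = 6+2 = 8
j=4,n=3: 4>3, res = 8+1 = 9
j=4,n=4: not 4>4, res = 9+1 = 10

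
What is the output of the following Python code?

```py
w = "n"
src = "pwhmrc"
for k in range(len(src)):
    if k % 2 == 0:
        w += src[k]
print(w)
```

k=0: add 'p' → 'np'
k=1: skip
k=2: add 'h' → 'nph'
k=3: skip
k=4: add 'r' → 'nphr'
k=5: skip

nphr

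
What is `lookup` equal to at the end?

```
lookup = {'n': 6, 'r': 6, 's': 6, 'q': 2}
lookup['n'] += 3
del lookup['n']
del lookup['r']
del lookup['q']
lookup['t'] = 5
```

{'s': 6, 't': 5}

lookup['n'] = 6+3 = 9 → {'n': 9, 'r': 6, 's': 6, 'q': 2}
del 'n' → {'r': 6, 's': 6, 'q': 2}
del 'r' → {'s': 6, 'q': 2}
del 'q' → {'s': 6}
lookup['t'] = 5 → {'s': 6, 't': 5}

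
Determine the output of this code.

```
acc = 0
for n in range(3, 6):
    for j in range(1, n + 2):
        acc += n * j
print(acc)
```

n=3,j=1: acc = 0+3 = 3
n=3,j=2: acc = 3+6 = 9
n=3,j=3: acc = 9+9 = 18
n=3,j=4: acc = 18+12 = 30
n=4,j=1: acc = 30+4 = 34
n=4,j=2: acc = 34+8 = 42
n=4,j=3: acc = 42+12 = 54
n=4,j=4: acc = 54+16 = 70
n=4,j=5: acc = 70+20 = 90
n=5,j=1: acc = 90+5 = 95
n=5,j=2: acc = 95+10 = 105
n=5,j=3: acc = 105+15 = 120
n=5,j=4: acc = 120+20 = 140
n=5,j=5: acc = 140+25 = 165
n=5,j=6: acc = 165+30 = 195

195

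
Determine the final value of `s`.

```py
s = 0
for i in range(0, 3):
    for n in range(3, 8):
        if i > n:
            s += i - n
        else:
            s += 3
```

i=0,n=3: not 0>3, s = 0+3 = 3
i=0,n=4: not 0>4, s = 3+3 = 6
i=0,n=5: not 0>5, s = 6+3 = 9
i=0,n=6: not 0>6, s = 9+3 = 12
i=0,n=7: not 0>7, s = 12+3 = 15
i=1,n=3: not 1>3, s = 15+3 = 18
i=1,n=4: not 1>4, s = 18+3 = 21
i=1,n=5: not 1>5, s = 21+3 = 24
i=1,n=6: not 1>6, s = 24+3 = 27
i=1,n=7: not 1>7, s = 27+3 = 30
i=2,n=3: not 2>3, s = 30+3 = 33
i=2,n=4: not 2>4, s = 33+3 = 36
i=2,n=5: not 2>5, s = 36+3 = 39
i=2,n=6: not 2>6, s = 39+3 = 42
i=2,n=7: not 2>7, s = 42+3 = 45

45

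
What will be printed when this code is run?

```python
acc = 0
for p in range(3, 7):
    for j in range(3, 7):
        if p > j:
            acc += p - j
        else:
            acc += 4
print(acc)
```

50

p=3,j=3: not 3>3, acc = 0+4 = 4
p=3,j=4: not 3>4, acc = 4+4 = 8
p=3,j=5: not 3>5, acc = 8+4 = 12
p=3,j=6: not 3>6, acc = 12+4 = 16
p=4,j=3: 4>3, acc = 16+1 = 17
p=4,j=4: not 4>4, acc = 17+4 = 21
p=4,j=5: not 4>5, acc = 21+4 = 25
p=4,j=6: not 4>6, acc = 25+4 = 29
p=5,j=3: 5>3, acc = 29+2 = 31
p=5,j=4: 5>4, acc = 31+1 = 32
p=5,j=5: not 5>5, acc = 32+4 = 36
p=5,j=6: not 5>6, acc = 36+4 = 40
p=6,j=3: 6>3, acc = 40+3 = 43
p=6,j=4: 6>4, acc = 43+2 = 45
p=6,j=5: 6>5, acc = 45+1 = 46
p=6,j=6: not 6>6, acc = 46+4 = 50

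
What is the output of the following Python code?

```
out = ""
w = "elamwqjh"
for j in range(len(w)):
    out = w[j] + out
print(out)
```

hjqwmale

j=0: prepend 'e' → 'e'
j=1: prepend 'l' → 'le'
j=2: prepend 'a' → 'ale'
j=3: prepend 'm' → 'male'
j=4: prepend 'w' → 'wmale'
j=5: prepend 'q' → 'qwmale'
j=6: prepend 'j' → 'jqwmale'
j=7: prepend 'h' → 'hjqwmale'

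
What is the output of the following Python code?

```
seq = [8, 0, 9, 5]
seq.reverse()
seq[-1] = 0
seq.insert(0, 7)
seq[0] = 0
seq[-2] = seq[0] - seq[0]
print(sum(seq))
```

reverse → [5, 9, 0, 8]
seq[-1] = 0 → [5, 9, 0, 0]
insert 7 at 0 → [7, 5, 9, 0, 0]
seq[0] = 0 → [0, 5, 9, 0, 0]
seq[-2] = seq[0]-seq[0] = 0-0 = 0 → [0, 5, 9, 0, 0]
sum = 14

14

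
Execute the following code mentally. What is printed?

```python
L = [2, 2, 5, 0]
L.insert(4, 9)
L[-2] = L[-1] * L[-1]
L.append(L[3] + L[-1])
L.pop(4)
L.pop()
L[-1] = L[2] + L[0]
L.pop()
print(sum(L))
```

insert 9 at 4 → [2, 2, 5, 0, 9]
L[-2] = L[-1]*L[-1] = 9*9 = 81 → [2, 2, 5, 81, 9]
append L[3]+L[-1] = 81+9 = 90 → [2, 2, 5, 81, 9, 90]
pop(4) removes 9 → [2, 2, 5, 81, 90]
pop() removes 90 → [2, 2, 5, 81]
L[-1] = L[2]+L[0] = 5+2 = 7 → [2, 2, 5, 7]
pop() removes 7 → [2, 2, 5]
sum = 9

9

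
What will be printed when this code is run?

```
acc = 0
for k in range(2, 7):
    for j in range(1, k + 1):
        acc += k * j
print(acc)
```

k=2,j=1: acc = 0+2 = 2
k=2,j=2: acc = 2+4 = 6
k=3,j=1: acc = 6+3 = 9
k=3,j=2: acc = 9+6 = 15
k=3,j=3: acc = 15+9 = 24
k=4,j=1: acc = 24+4 = 28
k=4,j=2: acc = 28+8 = 36
k=4,j=3: acc = 36+12 = 48
k=4,j=4: acc = 48+16 = 64
k=5,j=1: acc = 64+5 = 69
k=5,j=2: acc = 69+10 = 79
k=5,j=3: acc = 79+15 = 94
k=5,j=4: acc = 94+20 = 114
k=5,j=5: acc = 114+25 = 139
k=6,j=1: acc = 139+6 = 145
k=6,j=2: acc = 145+12 = 157
k=6,j=3: acc = 157+18 = 175
k=6,j=4: acc = 175+24 = 199
k=6,j=5: acc = 199+30 = 229
k=6,j=6: acc = 229+36 = 265

265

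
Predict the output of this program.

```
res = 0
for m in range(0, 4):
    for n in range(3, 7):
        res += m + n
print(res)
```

96

m=0,n=3: res = 0+3 = 3
m=0,n=4: res = 3+4 = 7
m=0,n=5: res = 7+5 = 12
m=0,n=6: res = 12+6 = 18
m=1,n=3: res = 18+4 = 22
m=1,n=4: res = 22+5 = 27
m=1,n=5: res = 27+6 = 33
m=1,n=6: res = 33+7 = 40
m=2,n=3: res = 40+5 = 45
m=2,n=4: res = 45+6 = 51
m=2,n=5: res = 51+7 = 58
m=2,n=6: res = 58+8 = 66
m=3,n=3: res = 66+6 = 72
m=3,n=4: res = 72+7 = 79
m=3,n=5: res = 79+8 = 87
m=3,n=6: res = 87+9 = 96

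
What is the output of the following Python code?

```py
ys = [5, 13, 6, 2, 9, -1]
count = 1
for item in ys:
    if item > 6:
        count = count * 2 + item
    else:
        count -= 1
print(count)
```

item=5: not >6, count = 1-1 = 0
item=13: >6, count = 0*2+13 = 13
item=6: not >6, count = 13-1 = 12
item=2: not >6, count = 12-1 = 11
item=9: >6, count = 11*2+9 = 31
item=-1: not >6, count = 31-1 = 30

30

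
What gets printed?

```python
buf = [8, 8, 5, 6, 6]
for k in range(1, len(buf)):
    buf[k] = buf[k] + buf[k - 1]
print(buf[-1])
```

33

k=1: buf[1] = 8+8 = 16 → [8, 16, 5, 6, 6]
k=2: buf[2] = 5+16 = 21 → [8, 16, 21, 6, 6]
k=3: buf[3] = 6+21 = 27 → [8, 16, 21, 27, 6]
k=4: buf[4] = 6+27 = 33 → [8, 16, 21, 27, 33]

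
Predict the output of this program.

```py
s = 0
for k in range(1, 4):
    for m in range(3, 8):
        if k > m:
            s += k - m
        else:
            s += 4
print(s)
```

60

k=1,m=3: not 1>3, s = 0+4 = 4
k=1,m=4: not 1>4, s = 4+4 = 8
k=1,m=5: not 1>5, s = 8+4 = 12
k=1,m=6: not 1>6, s = 12+4 = 16
k=1,m=7: not 1>7, s = 16+4 = 20
k=2,m=3: not 2>3, s = 20+4 = 24
k=2,m=4: not 2>4, s = 24+4 = 28
k=2,m=5: not 2>5, s = 28+4 = 32
k=2,m=6: not 2>6, s = 32+4 = 36
k=2,m=7: not 2>7, s = 36+4 = 40
k=3,m=3: not 3>3, s = 40+4 = 44
k=3,m=4: not 3>4, s = 44+4 = 48
k=3,m=5: not 3>5, s = 48+4 = 52
k=3,m=6: not 3>6, s = 52+4 = 56
k=3,m=7: not 3>7, s = 56+4 = 60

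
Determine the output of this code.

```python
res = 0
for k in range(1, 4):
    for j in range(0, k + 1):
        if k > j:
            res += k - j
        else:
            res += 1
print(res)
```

13

k=1,j=0: 1>0, res = 0+1 = 1
k=1,j=1: not 1>1, res = 1+1 = 2
k=2,j=0: 2>0, res = 2+2 = 4
k=2,j=1: 2>1, res = 4+1 = 5
k=2,j=2: not 2>2, res = 5+1 = 6
k=3,j=0: 3>0, res = 6+3 = 9
k=3,j=1: 3>1, res = 9+2 = 11
k=3,j=2: 3>2, res = 11+1 = 12
k=3,j=3: not 3>3, res = 12+1 = 13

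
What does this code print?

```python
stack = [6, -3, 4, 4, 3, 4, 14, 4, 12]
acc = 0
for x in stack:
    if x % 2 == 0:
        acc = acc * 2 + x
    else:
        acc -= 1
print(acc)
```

604

x=6: even, acc = 0*2+6 = 6
x=-3: not even, acc = 6-1 = 5
x=4: even, acc = 5*2+4 = 14
x=4: even, acc = 14*2+4 = 32
x=3: not even, acc = 32-1 = 31
x=4: even, acc = 31*2+4 = 66
x=14: even, acc = 66*2+14 = 146
x=4: even, acc = 146*2+4 = 296
x=12: even, acc = 296*2+12 = 604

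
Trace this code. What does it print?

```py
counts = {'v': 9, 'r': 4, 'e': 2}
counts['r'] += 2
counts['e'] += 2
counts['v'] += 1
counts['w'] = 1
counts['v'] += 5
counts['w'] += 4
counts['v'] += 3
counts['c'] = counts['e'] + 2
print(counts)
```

{'v': 18, 'r': 6, 'e': 4, 'w': 5, 'c': 6}

counts['r'] = 4+2 = 6 → {'v': 9, 'r': 6, 'e': 2}
counts['e'] = 2+2 = 4 → {'v': 9, 'r': 6, 'e': 4}
counts['v'] = 9+1 = 10 → {'v': 10, 'r': 6, 'e': 4}
counts['w'] = 1 → {'v': 10, 'r': 6, 'e': 4, 'w': 1}
counts['v'] = 10+5 = 15 → {'v': 15, 'r': 6, 'e': 4, 'w': 1}
counts['w'] = 1+4 = 5 → {'v': 15, 'r': 6, 'e': 4, 'w': 5}
counts['v'] = 15+3 = 18 → {'v': 18, 'r': 6, 'e': 4, 'w': 5}
counts['c'] = counts['e']+2 = 6 → {'v': 18, 'r': 6, 'e': 4, 'w': 5, 'c': 6}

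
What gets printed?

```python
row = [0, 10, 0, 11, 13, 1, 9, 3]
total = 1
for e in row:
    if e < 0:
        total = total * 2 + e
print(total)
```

1

e=0: not <0
e=10: not <0
e=0: not <0
e=11: not <0
e=13: not <0
e=1: not <0
e=9: not <0
e=3: not <0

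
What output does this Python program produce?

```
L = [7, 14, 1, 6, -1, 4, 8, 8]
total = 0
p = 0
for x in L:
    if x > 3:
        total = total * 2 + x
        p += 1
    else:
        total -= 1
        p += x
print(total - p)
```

506

x=7: >3, total = 0*2+7 = 7; p=1
x=14: >3, total = 7*2+14 = 28; p=2
x=1: not >3, total = 28-1 = 27; p=3
x=6: >3, total = 27*2+6 = 60; p=4
x=-1: not >3, total = 60-1 = 59; p=3
x=4: >3, total = 59*2+4 = 122; p=4
x=8: >3, total = 122*2+8 = 252; p=5
x=8: >3, total = 252*2+8 = 512; p=6
total-p = 512-6 = 506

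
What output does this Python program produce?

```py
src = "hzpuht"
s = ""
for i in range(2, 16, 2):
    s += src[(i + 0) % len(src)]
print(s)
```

phhphhp

i=2: add src[2]='p' → 'p'
i=4: add src[4]='h' → 'ph'
i=6: add src[0]='h' → 'phh'
i=8: add src[2]='p' → 'phhp'
i=10: add src[4]='h' → 'phhph'
i=12: add src[0]='h' → 'phhphh'
i=14: add src[2]='p' → 'phhphhp'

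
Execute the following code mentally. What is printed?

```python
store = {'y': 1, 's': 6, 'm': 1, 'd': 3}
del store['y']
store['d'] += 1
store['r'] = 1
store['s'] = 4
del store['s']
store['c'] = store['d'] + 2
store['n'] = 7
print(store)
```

del 'y' → {'s': 6, 'm': 1, 'd': 3}
store['d'] = 3+1 = 4 → {'s': 6, 'm': 1, 'd': 4}
store['r'] = 1 → {'s': 6, 'm': 1, 'd': 4, 'r': 1}
store['s'] = 4 → {'s': 4, 'm': 1, 'd': 4, 'r': 1}
del 's' → {'m': 1, 'd': 4, 'r': 1}
store['c'] = store['d']+2 = 6 → {'m': 1, 'd': 4, 'r': 1, 'c': 6}
store['n'] = 7 → {'m': 1, 'd': 4, 'r': 1, 'c': 6, 'n': 7}

{'m': 1, 'd': 4, 'r': 1, 'c': 6, 'n': 7}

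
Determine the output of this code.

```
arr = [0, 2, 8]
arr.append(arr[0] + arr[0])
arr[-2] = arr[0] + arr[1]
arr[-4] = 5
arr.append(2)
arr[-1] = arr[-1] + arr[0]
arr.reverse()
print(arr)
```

[7, 0, 2, 2, 5]

append arr[0]+arr[0] = 0+0 = 0 → [0, 2, 8, 0]
arr[-2] = arr[0]+arr[1] = 0+2 = 2 → [0, 2, 2, 0]
arr[-4] = 5 → [5, 2, 2, 0]
append 2 → [5, 2, 2, 0, 2]
arr[-1] = arr[-1]+arr[0] = 2+5 = 7 → [5, 2, 2, 0, 7]
reverse → [7, 0, 2, 2, 5]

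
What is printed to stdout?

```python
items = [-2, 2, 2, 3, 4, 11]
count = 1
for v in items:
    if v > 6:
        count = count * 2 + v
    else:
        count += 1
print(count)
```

23

v=-2: not >6, count = 1+1 = 2
v=2: not >6, count = 2+1 = 3
v=2: not >6, count = 3+1 = 4
v=3: not >6, count = 4+1 = 5
v=4: not >6, count = 5+1 = 6
v=11: >6, count = 6*2+11 = 23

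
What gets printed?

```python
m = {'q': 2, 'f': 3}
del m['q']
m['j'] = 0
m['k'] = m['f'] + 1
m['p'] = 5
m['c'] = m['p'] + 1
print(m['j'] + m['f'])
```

del 'q' → {'f': 3}
m['j'] = 0 → {'f': 3, 'j': 0}
m['k'] = m['f']+1 = 4 → {'f': 3, 'j': 0, 'k': 4}
m['p'] = 5 → {'f': 3, 'j': 0, 'k': 4, 'p': 5}
m['c'] = m['p']+1 = 6 → {'f': 3, 'j': 0, 'k': 4, 'p': 5, 'c': 6}
m['j']+m['f'] = 0+3 = 3

3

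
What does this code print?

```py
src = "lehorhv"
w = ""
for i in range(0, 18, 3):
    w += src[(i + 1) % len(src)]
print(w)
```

erlovh

i=0: add src[1]='e' → 'e'
i=3: add src[4]='r' → 'er'
i=6: add src[0]='l' → 'erl'
i=9: add src[3]='o' → 'erlo'
i=12: add src[6]='v' → 'erlov'
i=15: add src[2]='h' → 'erlovh'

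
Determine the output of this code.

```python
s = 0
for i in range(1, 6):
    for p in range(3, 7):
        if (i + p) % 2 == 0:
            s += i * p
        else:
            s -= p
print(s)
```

i=1,p=3: even sum, s = 0+3 = 3
i=1,p=4: odd sum, s = 3-4 = -1
i=1,p=5: even sum, s = (-1)+5 = 4
i=1,p=6: odd sum, s = 4-6 = -2
i=2,p=3: odd sum, s = (-2)-3 = -5
i=2,p=4: even sum, s = (-5)+8 = 3
i=2,p=5: odd sum, s = 3-5 = -2
i=2,p=6: even sum, s = (-2)+12 = 10
i=3,p=3: even sum, s = 10+9 = 19
i=3,p=4: odd sum, s = 19-4 = 15
i=3,p=5: even sum, s = 15+15 = 30
i=3,p=6: odd sum, s = 30-6 = 24
i=4,p=3: odd sum, s = 24-3 = 21
i=4,p=4: even sum, s = 21+16 = 37
i=4,p=5: odd sum, s = 37-5 = 32
i=4,p=6: even sum, s = 32+24 = 56
i=5,p=3: even sum, s = 56+15 = 71
i=5,p=4: odd sum, s = 71-4 = 67
i=5,p=5: even sum, s = 67+25 = 92
i=5,p=6: odd sum, s = 92-6 = 86

86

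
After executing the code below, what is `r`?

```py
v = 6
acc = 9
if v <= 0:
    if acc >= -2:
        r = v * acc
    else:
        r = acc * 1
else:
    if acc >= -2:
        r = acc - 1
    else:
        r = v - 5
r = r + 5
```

v=6, acc=9
v <= 0 is False; acc >= -2 is True
→ r = acc - 1 = 8
r = 8+5 = 13

13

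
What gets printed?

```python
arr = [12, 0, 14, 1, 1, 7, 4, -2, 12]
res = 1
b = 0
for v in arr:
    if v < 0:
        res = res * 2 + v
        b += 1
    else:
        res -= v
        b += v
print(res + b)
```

v=12: not <0, res = 1-12 = -11; b=12
v=0: not <0, res = (-11)-0 = -11; b=12
v=14: not <0, res = (-11)-14 = -25; b=26
v=1: not <0, res = (-25)-1 = -26; b=27
v=1: not <0, res = (-26)-1 = -27; b=28
v=7: not <0, res = (-27)-7 = -34; b=35
v=4: not <0, res = (-34)-4 = -38; b=39
v=-2: <0, res = (-38)*2+(-2) = -78; b=40
v=12: not <0, res = (-78)-12 = -90; b=52
res+b = (-90)+52 = -38

-38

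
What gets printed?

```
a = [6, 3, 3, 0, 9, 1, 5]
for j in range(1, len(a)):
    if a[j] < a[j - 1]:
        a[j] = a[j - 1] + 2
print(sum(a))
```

j=1: 3<6, a[1] = 6+2 = 8 → [6, 8, 3, 0, 9, 1, 5]
j=2: 3<8, a[2] = 8+2 = 10 → [6, 8, 10, 0, 9, 1, 5]
j=3: 0<10, a[3] = 10+2 = 12 → [6, 8, 10, 12, 9, 1, 5]
j=4: 9<12, a[4] = 12+2 = 14 → [6, 8, 10, 12, 14, 1, 5]
j=5: 1<14, a[5] = 14+2 = 16 → [6, 8, 10, 12, 14, 16, 5]
j=6: 5<16, a[6] = 16+2 = 18 → [6, 8, 10, 12, 14, 16, 18]
sum = 84

84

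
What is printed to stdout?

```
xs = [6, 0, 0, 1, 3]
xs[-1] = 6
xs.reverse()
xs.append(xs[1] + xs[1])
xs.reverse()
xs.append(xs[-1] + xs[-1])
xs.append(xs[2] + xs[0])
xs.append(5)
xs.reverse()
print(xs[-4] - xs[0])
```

-5

xs[-1] = 6 → [6, 0, 0, 1, 6]
reverse → [6, 1, 0, 0, 6]
append xs[1]+xs[1] = 1+1 = 2 → [6, 1, 0, 0, 6, 2]
reverse → [2, 6, 0, 0, 1, 6]
append xs[-1]+xs[-1] = 6+6 = 12 → [2, 6, 0, 0, 1, 6, 12]
append xs[2]+xs[0] = 0+2 = 2 → [2, 6, 0, 0, 1, 6, 12, 2]
append 5 → [2, 6, 0, 0, 1, 6, 12, 2, 5]
reverse → [5, 2, 12, 6, 1, 0, 0, 6, 2]
xs[-4]-xs[0] = 0-5 = -5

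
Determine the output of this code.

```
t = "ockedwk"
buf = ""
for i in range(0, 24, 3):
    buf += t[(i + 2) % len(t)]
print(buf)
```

kwcdoekk

i=0: add t[2]='k' → 'k'
i=3: add t[5]='w' → 'kw'
i=6: add t[1]='c' → 'kwc'
i=9: add t[4]='d' → 'kwcd'
i=12: add t[0]='o' → 'kwcdo'
i=15: add t[3]='e' → 'kwcdoe'
i=18: add t[6]='k' → 'kwcdoek'
i=21: add t[2]='k' → 'kwcdoekk'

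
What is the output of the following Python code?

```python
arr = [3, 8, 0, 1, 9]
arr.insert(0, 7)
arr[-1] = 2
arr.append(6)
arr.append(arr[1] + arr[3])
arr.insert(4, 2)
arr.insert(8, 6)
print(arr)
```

[7, 3, 8, 0, 2, 1, 2, 6, 6, 3]

insert 7 at 0 → [7, 3, 8, 0, 1, 9]
arr[-1] = 2 → [7, 3, 8, 0, 1, 2]
append 6 → [7, 3, 8, 0, 1, 2, 6]
append arr[1]+arr[3] = 3+0 = 3 → [7, 3, 8, 0, 1, 2, 6, 3]
insert 2 at 4 → [7, 3, 8, 0, 2, 1, 2, 6, 3]
insert 6 at 8 → [7, 3, 8, 0, 2, 1, 2, 6, 6, 3]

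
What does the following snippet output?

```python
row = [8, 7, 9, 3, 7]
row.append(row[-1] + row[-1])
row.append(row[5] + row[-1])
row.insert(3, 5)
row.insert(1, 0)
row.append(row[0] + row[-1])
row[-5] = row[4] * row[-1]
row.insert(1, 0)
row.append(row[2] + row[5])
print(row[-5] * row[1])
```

append row[-1]+row[-1] = 7+7 = 14 → [8, 7, 9, 3, 7, 14]
append row[5]+row[-1] = 14+14 = 28 → [8, 7, 9, 3, 7, 14, 28]
insert 5 at 3 → [8, 7, 9, 5, 3, 7, 14, 28]
insert 0 at 1 → [8, 0, 7, 9, 5, 3, 7, 14, 28]
append row[0]+row[-1] = 8+28 = 36 → [8, 0, 7, 9, 5, 3, 7, 14, 28, 36]
row[-5] = row[4]*row[-1] = 5*36 = 180 → [8, 0, 7, 9, 5, 180, 7, 14, 28, 36]
insert 0 at 1 → [8, 0, 0, 7, 9, 5, 180, 7, 14, 28, 36]
append row[2]+row[5] = 0+5 = 5 → [8, 0, 0, 7, 9, 5, 180, 7, 14, 28, 36, 5]
row[-5]*row[1] = 7*0 = 0

0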